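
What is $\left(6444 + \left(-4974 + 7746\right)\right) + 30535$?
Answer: $39751$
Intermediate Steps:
$\left(6444 + \left(-4974 + 7746\right)\right) + 30535 = \left(6444 + 2772\right) + 30535 = 9216 + 30535 = 39751$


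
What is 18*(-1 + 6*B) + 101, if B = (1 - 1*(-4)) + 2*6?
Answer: 1919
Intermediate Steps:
B = 17 (B = (1 + 4) + 12 = 5 + 12 = 17)
18*(-1 + 6*B) + 101 = 18*(-1 + 6*17) + 101 = 18*(-1 + 102) + 101 = 18*101 + 101 = 1818 + 101 = 1919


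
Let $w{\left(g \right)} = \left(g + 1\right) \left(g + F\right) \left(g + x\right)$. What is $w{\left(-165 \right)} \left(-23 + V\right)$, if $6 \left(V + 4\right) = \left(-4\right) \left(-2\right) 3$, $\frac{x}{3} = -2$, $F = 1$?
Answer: $105781968$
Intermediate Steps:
$x = -6$ ($x = 3 \left(-2\right) = -6$)
$V = 0$ ($V = -4 + \frac{\left(-4\right) \left(-2\right) 3}{6} = -4 + \frac{8 \cdot 3}{6} = -4 + \frac{1}{6} \cdot 24 = -4 + 4 = 0$)
$w{\left(g \right)} = \left(1 + g\right)^{2} \left(-6 + g\right)$ ($w{\left(g \right)} = \left(g + 1\right) \left(g + 1\right) \left(g - 6\right) = \left(1 + g\right) \left(1 + g\right) \left(-6 + g\right) = \left(1 + g\right)^{2} \left(-6 + g\right)$)
$w{\left(-165 \right)} \left(-23 + V\right) = \left(-6 + \left(-165\right)^{3} - -1815 - 4 \left(-165\right)^{2}\right) \left(-23 + 0\right) = \left(-6 - 4492125 + 1815 - 108900\right) \left(-23\right) = \left(-4599216\right) \left(-23\right) = 105781968$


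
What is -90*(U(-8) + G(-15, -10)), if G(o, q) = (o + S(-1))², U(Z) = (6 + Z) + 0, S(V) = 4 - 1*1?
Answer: -12780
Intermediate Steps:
S(V) = 3 (S(V) = 4 - 1 = 3)
U(Z) = 6 + Z
G(o, q) = (3 + o)² (G(o, q) = (o + 3)² = (3 + o)²)
-90*(U(-8) + G(-15, -10)) = -90*((6 - 8) + (3 - 15)²) = -90*(-2 + (-12)²) = -90*(-2 + 144) = -90*142 = -12780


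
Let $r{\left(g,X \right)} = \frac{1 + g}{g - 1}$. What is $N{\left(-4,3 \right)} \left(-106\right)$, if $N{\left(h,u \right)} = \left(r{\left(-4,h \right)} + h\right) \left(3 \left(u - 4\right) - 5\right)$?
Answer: $- \frac{14416}{5} \approx -2883.2$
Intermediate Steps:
$r{\left(g,X \right)} = \frac{1 + g}{-1 + g}$
$N{\left(h,u \right)} = \left(-17 + 3 u\right) \left(\frac{3}{5} + h\right)$ ($N{\left(h,u \right)} = \left(\frac{1 - 4}{-1 - 4} + h\right) \left(3 \left(u - 4\right) - 5\right) = \left(\frac{1}{-5} \left(-3\right) + h\right) \left(3 \left(-4 + u\right) - 5\right) = \left(\left(- \frac{1}{5}\right) \left(-3\right) + h\right) \left(\left(-12 + 3 u\right) - 5\right) = \left(\frac{3}{5} + h\right) \left(-17 + 3 u\right) = \left(-17 + 3 u\right) \left(\frac{3}{5} + h\right)$)
$N{\left(-4,3 \right)} \left(-106\right) = \left(- \frac{51}{5} - -68 + \frac{9}{5} \cdot 3 + 3 \left(-4\right) 3\right) \left(-106\right) = \left(- \frac{51}{5} + 68 + \frac{27}{5} - 36\right) \left(-106\right) = \frac{136}{5} \left(-106\right) = - \frac{14416}{5}$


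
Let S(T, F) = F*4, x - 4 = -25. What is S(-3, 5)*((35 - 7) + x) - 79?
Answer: 61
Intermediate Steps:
x = -21 (x = 4 - 25 = -21)
S(T, F) = 4*F
S(-3, 5)*((35 - 7) + x) - 79 = (4*5)*((35 - 7) - 21) - 79 = 20*(28 - 21) - 79 = 20*7 - 79 = 140 - 79 = 61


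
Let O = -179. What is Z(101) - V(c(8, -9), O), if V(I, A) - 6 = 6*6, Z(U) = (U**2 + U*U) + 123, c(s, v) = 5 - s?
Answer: 20483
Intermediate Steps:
Z(U) = 123 + 2*U**2 (Z(U) = (U**2 + U**2) + 123 = 2*U**2 + 123 = 123 + 2*U**2)
V(I, A) = 42 (V(I, A) = 6 + 6*6 = 6 + 36 = 42)
Z(101) - V(c(8, -9), O) = (123 + 2*101**2) - 1*42 = (123 + 2*10201) - 42 = (123 + 20402) - 42 = 20525 - 42 = 20483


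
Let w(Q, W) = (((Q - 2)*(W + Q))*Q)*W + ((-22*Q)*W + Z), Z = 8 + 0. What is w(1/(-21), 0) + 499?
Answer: 507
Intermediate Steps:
Z = 8
w(Q, W) = 8 - 22*Q*W + Q*W*(-2 + Q)*(Q + W) (w(Q, W) = (((Q - 2)*(W + Q))*Q)*W + ((-22*Q)*W + 8) = (((-2 + Q)*(Q + W))*Q)*W + (-22*Q*W + 8) = (Q*(-2 + Q)*(Q + W))*W + (8 - 22*Q*W) = Q*W*(-2 + Q)*(Q + W) + (8 - 22*Q*W) = 8 - 22*Q*W + Q*W*(-2 + Q)*(Q + W))
w(1/(-21), 0) + 499 = (8 + 0*(1/(-21))³ + (1/(-21))²*0² - 22*0/(-21) - 2*0²/(-21) - 2*0*(1/(-21))²) + 499 = (8 + 0*(-1/21)³ + (-1/21)²*0 - 22*(-1/21)*0 - 2*(-1/21)*0 - 2*0*(-1/21)²) + 499 = (8 + 0*(-1/9261) + (1/441)*0 + 0 + 0 - 2*0*1/441) + 499 = (8 + 0 + 0 + 0 + 0 + 0) + 499 = 8 + 499 = 507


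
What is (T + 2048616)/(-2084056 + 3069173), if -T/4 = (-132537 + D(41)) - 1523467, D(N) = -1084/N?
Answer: 50797464/5769971 ≈ 8.8038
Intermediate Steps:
T = 271588992/41 (T = -4*((-132537 - 1084/41) - 1523467) = -4*(-5435101/41 - 1523467) = -4*(-67897248/41) = 271588992/41 ≈ 6.6241e+6)
(T + 2048616)/(-2084056 + 3069173) = (271588992/41 + 2048616)/(-2084056 + 3069173) = (355582248/41)/985117 = (355582248/41)*(1/985117) = 50797464/5769971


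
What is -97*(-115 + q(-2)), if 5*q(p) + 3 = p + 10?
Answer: 11058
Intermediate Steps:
q(p) = 7/5 + p/5 (q(p) = -⅗ + (p + 10)/5 = -⅗ + (10 + p)/5 = -⅗ + (2 + p/5) = 7/5 + p/5)
-97*(-115 + q(-2)) = -97*(-115 + (7/5 + (⅕)*(-2))) = -97*(-115 + (7/5 - ⅖)) = -97*(-115 + 1) = -97*(-114) = 11058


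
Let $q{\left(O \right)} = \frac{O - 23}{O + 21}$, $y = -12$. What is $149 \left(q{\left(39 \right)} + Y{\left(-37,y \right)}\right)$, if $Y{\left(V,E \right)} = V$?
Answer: $- \frac{82099}{15} \approx -5473.3$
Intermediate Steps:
$q{\left(O \right)} = \frac{-23 + O}{21 + O}$
$149 \left(q{\left(39 \right)} + Y{\left(-37,y \right)}\right) = 149 \left(\frac{-23 + 39}{21 + 39} - 37\right) = 149 \left(\frac{1}{60} \cdot 16 - 37\right) = 149 \left(\frac{4}{15} - 37\right) = 149 \left(- \frac{551}{15}\right) = - \frac{82099}{15}$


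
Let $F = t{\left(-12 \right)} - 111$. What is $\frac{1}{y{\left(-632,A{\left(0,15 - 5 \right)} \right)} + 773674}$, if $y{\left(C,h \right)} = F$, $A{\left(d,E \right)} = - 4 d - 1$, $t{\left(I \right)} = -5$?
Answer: $\frac{1}{773558} \approx 1.2927 \cdot 10^{-6}$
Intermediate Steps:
$A{\left(d,E \right)} = -1 - 4 d$
$F = -116$ ($F = -5 - 111 = -116$)
$y{\left(C,h \right)} = -116$
$\frac{1}{y{\left(-632,A{\left(0,15 - 5 \right)} \right)} + 773674} = \frac{1}{-116 + 773674} = \frac{1}{773558}$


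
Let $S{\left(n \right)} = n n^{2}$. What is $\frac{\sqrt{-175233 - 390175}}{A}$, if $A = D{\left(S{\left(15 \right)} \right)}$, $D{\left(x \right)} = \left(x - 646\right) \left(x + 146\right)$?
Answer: $\frac{4 i \sqrt{35338}}{9608809} \approx 7.8255 \cdot 10^{-5} i$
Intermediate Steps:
$S{\left(n \right)} = n^{3}$
$D{\left(x \right)} = \left(-646 + x\right) \left(146 + x\right)$
$A = 9608809$ ($A = -94316 + \left(15^{3}\right)^{2} - 500 \cdot 15^{3} = -94316 + 3375^{2} - 1687500 = -94316 + 11390625 - 1687500 = 9608809$)
$\frac{\sqrt{-175233 - 390175}}{A} = \frac{\sqrt{-175233 - 390175}}{9608809} = \sqrt{-565408} \cdot \frac{1}{9608809} = 4 i \sqrt{35338} \cdot \frac{1}{9608809} = \frac{4 i \sqrt{35338}}{9608809}$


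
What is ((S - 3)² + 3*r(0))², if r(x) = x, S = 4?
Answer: 1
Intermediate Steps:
((S - 3)² + 3*r(0))² = ((4 - 3)² + 3*0)² = (1² + 0)² = (1 + 0)² = 1² = 1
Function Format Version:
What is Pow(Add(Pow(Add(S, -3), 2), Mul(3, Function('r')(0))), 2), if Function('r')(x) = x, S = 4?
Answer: 1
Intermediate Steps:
Pow(Add(Pow(Add(S, -3), 2), Mul(3, Function('r')(0))), 2) = Pow(Add(Pow(Add(4, -3), 2), Mul(3, 0)), 2) = Pow(Add(Pow(1, 2), 0), 2) = Pow(Add(1, 0), 2) = Pow(1, 2) = 1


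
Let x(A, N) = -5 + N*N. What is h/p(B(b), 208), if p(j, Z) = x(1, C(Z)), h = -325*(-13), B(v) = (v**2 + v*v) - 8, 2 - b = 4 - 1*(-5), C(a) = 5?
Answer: 845/4 ≈ 211.25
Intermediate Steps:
b = -7 (b = 2 - (4 - 1*(-5)) = 2 - (4 + 5) = 2 - 1*9 = 2 - 9 = -7)
x(A, N) = -5 + N**2
B(v) = -8 + 2*v**2 (B(v) = (v**2 + v**2) - 8 = 2*v**2 - 8 = -8 + 2*v**2)
h = 4225
p(j, Z) = 20 (p(j, Z) = -5 + 5**2 = -5 + 25 = 20)
h/p(B(b), 208) = 4225/20 = 4225*(1/20) = 845/4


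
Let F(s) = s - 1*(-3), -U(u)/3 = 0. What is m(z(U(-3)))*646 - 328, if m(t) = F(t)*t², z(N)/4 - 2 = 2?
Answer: 3141816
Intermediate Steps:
U(u) = 0 (U(u) = -3*0 = 0)
z(N) = 16 (z(N) = 8 + 4*2 = 8 + 8 = 16)
F(s) = 3 + s (F(s) = s + 3 = 3 + s)
m(t) = t²*(3 + t) (m(t) = (3 + t)*t² = t²*(3 + t))
m(z(U(-3)))*646 - 328 = (16²*(3 + 16))*646 - 328 = (256*19)*646 - 328 = 4864*646 - 328 = 3142144 - 328 = 3141816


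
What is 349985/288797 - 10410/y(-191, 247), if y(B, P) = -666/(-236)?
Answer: -118211971285/32056467 ≈ -3687.6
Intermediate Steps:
y(B, P) = 333/118 (y(B, P) = -666*(-1/236) = 333/118)
349985/288797 - 10410/y(-191, 247) = 349985/288797 - 10410/333/118 = 349985*(1/288797) - 10410*118/333 = 349985/288797 - 409460/111 = -118211971285/32056467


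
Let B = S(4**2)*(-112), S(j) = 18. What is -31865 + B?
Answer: -33881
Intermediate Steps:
B = -2016 (B = 18*(-112) = -2016)
-31865 + B = -31865 - 2016 = -33881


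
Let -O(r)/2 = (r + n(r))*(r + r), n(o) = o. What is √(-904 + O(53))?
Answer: 4*I*√1461 ≈ 152.89*I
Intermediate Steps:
O(r) = -8*r² (O(r) = -2*(r + r)*(r + r) = -2*2*r*2*r = -8*r²)
√(-904 + O(53)) = √(-904 - 8*53²) = √(-904 - 8*2809) = √(-904 - 22472) = √(-23376) = 4*I*√1461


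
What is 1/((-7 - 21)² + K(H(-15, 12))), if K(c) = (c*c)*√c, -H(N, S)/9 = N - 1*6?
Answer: -16/4921662557 + 2187*√21/4921662557 ≈ 2.0331e-6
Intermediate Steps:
H(N, S) = 54 - 9*N (H(N, S) = -9*(N - 1*6) = -9*(N - 6) = -9*(-6 + N) = 54 - 9*N)
K(c) = c^(5/2) (K(c) = c²*√c = c^(5/2))
1/((-7 - 21)² + K(H(-15, 12))) = 1/((-7 - 21)² + (54 - 9*(-15))^(5/2)) = 1/((-28)² + (54 + 135)^(5/2)) = 1/(784 + 189^(5/2)) = 1/(784 + 107163*√21)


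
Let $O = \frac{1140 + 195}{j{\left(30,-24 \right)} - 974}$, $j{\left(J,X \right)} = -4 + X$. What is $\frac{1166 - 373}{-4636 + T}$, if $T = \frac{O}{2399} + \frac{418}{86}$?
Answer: $- \frac{27322369334}{159563329109} \approx -0.17123$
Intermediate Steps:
$O = - \frac{445}{334}$ ($O = \frac{1140 + 195}{\left(-4 - 24\right) - 974} = \frac{1335}{-28 - 974} = \frac{1335}{-1002} = 1335 \left(- \frac{1}{1002}\right) = - \frac{445}{334} \approx -1.3323$)
$T = \frac{167445459}{34454438}$ ($T = - \frac{445}{334 \cdot 2399} + \frac{418}{86} = \left(- \frac{445}{334}\right) \frac{1}{2399} + 418 \cdot \frac{1}{86} = - \frac{445}{801266} + \frac{209}{43} = \frac{167445459}{34454438} \approx 4.8599$)
$\frac{1166 - 373}{-4636 + T} = \frac{1166 - 373}{-4636 + \frac{167445459}{34454438}} = \frac{793}{- \frac{159563329109}{34454438}} = 793 \left(- \frac{34454438}{159563329109}\right) = - \frac{27322369334}{159563329109}$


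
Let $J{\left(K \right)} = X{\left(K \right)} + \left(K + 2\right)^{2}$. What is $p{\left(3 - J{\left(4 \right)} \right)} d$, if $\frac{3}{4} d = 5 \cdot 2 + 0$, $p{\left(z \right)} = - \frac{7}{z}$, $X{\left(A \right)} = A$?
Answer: $\frac{280}{111} \approx 2.5225$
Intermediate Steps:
$J{\left(K \right)} = K + \left(2 + K\right)^{2}$ ($J{\left(K \right)} = K + \left(K + 2\right)^{2} = K + \left(2 + K\right)^{2}$)
$d = \frac{40}{3}$ ($d = \frac{4 \left(5 \cdot 2 + 0\right)}{3} = \frac{4 \left(10 + 0\right)}{3} = \frac{4}{3} \cdot 10 = \frac{40}{3} \approx 13.333$)
$p{\left(3 - J{\left(4 \right)} \right)} d = - \frac{7}{3 - \left(4 + \left(2 + 4\right)^{2}\right)} \frac{40}{3} = - \frac{7}{3 - \left(4 + 6^{2}\right)} \frac{40}{3} = - \frac{7}{3 - \left(4 + 36\right)} \frac{40}{3} = - \frac{7}{3 - 40} \cdot \frac{40}{3} = - \frac{7}{-37} \cdot \frac{40}{3} = \left(-7\right) \left(- \frac{1}{37}\right) \frac{40}{3} = \frac{7}{37} \cdot \frac{40}{3} = \frac{280}{111}$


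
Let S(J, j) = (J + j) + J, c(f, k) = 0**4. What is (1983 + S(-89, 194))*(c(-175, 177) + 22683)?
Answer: 45343317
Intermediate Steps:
c(f, k) = 0
S(J, j) = j + 2*J
(1983 + S(-89, 194))*(c(-175, 177) + 22683) = (1983 + (194 + 2*(-89)))*(0 + 22683) = (1983 + (194 - 178))*22683 = (1983 + 16)*22683 = 1999*22683 = 45343317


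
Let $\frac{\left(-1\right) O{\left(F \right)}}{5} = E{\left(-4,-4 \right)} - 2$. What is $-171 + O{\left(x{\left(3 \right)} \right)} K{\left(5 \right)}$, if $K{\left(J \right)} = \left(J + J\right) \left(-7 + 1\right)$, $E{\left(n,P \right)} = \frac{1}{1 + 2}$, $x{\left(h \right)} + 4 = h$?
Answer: $-671$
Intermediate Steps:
$x{\left(h \right)} = -4 + h$
$E{\left(n,P \right)} = \frac{1}{3}$
$O{\left(F \right)} = \frac{25}{3}$ ($O{\left(F \right)} = - 5 \left(\frac{1}{3} - 2\right) = \left(-5\right) \left(- \frac{5}{3}\right) = \frac{25}{3}$)
$K{\left(J \right)} = - 12 J$ ($K{\left(J \right)} = 2 J \left(-6\right) = - 12 J$)
$-171 + O{\left(x{\left(3 \right)} \right)} K{\left(5 \right)} = -171 + \frac{25 \left(\left(-12\right) 5\right)}{3} = -171 + \frac{25}{3} \left(-60\right) = -171 - 500 = -671$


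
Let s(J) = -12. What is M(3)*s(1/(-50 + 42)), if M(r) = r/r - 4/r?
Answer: 4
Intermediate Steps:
M(r) = 1 - 4/r
M(3)*s(1/(-50 + 42)) = ((-4 + 3)/3)*(-12) = ((⅓)*(-1))*(-12) = -⅓*(-12) = 4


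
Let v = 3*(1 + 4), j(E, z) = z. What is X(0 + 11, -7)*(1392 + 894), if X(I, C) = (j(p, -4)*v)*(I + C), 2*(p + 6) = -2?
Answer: -548640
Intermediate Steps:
p = -7 (p = -6 + (½)*(-2) = -6 - 1 = -7)
v = 15 (v = 3*5 = 15)
X(I, C) = -60*C - 60*I (X(I, C) = (-4*15)*(I + C) = -60*(C + I) = -60*C - 60*I)
X(0 + 11, -7)*(1392 + 894) = (-60*(-7) - 60*(0 + 11))*(1392 + 894) = (420 - 60*11)*2286 = (420 - 660)*2286 = -240*2286 = -548640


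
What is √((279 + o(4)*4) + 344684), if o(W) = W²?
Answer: √345027 ≈ 587.39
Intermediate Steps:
√((279 + o(4)*4) + 344684) = √((279 + 4²*4) + 344684) = √((279 + 16*4) + 344684) = √((279 + 64) + 344684) = √(343 + 344684) = √345027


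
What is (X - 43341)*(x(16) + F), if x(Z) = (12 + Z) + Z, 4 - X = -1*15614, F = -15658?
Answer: 432866922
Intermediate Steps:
X = 15618 (X = 4 - (-1)*15614 = 4 - 1*(-15614) = 4 + 15614 = 15618)
x(Z) = 12 + 2*Z
(X - 43341)*(x(16) + F) = (15618 - 43341)*((12 + 2*16) - 15658) = -27723*((12 + 32) - 15658) = -27723*(44 - 15658) = -27723*(-15614) = 432866922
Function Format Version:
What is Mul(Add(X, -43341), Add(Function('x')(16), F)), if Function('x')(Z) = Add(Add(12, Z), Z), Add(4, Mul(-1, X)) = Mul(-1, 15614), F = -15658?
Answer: 432866922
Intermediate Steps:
X = 15618 (X = Add(4, Mul(-1, Mul(-1, 15614))) = Add(4, Mul(-1, -15614)) = Add(4, 15614) = 15618)
Function('x')(Z) = Add(12, Mul(2, Z))
Mul(Add(X, -43341), Add(Function('x')(16), F)) = Mul(Add(15618, -43341), Add(Add(12, Mul(2, 16)), -15658)) = Mul(-27723, Add(Add(12, 32), -15658)) = Mul(-27723, Add(44, -15658)) = Mul(-27723, -15614) = 432866922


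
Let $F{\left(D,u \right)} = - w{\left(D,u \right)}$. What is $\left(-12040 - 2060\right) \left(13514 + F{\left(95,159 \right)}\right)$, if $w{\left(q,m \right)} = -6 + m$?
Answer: $-188390100$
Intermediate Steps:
$F{\left(D,u \right)} = 6 - u$ ($F{\left(D,u \right)} = - (-6 + u) = 6 - u$)
$\left(-12040 - 2060\right) \left(13514 + F{\left(95,159 \right)}\right) = \left(-12040 - 2060\right) \left(13514 + \left(6 - 159\right)\right) = - 14100 \left(13514 + \left(6 - 159\right)\right) = - 14100 \left(13514 - 153\right) = \left(-14100\right) 13361 = -188390100$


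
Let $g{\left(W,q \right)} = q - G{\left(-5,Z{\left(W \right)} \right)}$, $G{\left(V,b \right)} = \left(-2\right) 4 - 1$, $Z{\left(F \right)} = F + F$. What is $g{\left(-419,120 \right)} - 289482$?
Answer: $-289353$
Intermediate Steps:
$Z{\left(F \right)} = 2 F$
$G{\left(V,b \right)} = -9$ ($G{\left(V,b \right)} = -8 - 1 = -9$)
$g{\left(W,q \right)} = 9 + q$ ($g{\left(W,q \right)} = q - -9 = q + 9 = 9 + q$)
$g{\left(-419,120 \right)} - 289482 = \left(9 + 120\right) - 289482 = 129 - 289482 = -289353$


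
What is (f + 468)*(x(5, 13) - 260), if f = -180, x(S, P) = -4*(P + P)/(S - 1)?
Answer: -82368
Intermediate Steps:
x(S, P) = -8*P/(-1 + S) (x(S, P) = -4*2*P/(-1 + S) = -8*P/(-1 + S))
(f + 468)*(x(5, 13) - 260) = (-180 + 468)*(-8*13/(-1 + 5) - 260) = 288*(-8*13/4 - 260) = 288*(-8*13*1/4 - 260) = 288*(-26 - 260) = 288*(-286) = -82368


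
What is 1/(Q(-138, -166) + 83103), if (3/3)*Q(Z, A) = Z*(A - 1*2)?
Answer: 1/106287 ≈ 9.4085e-6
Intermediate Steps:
Q(Z, A) = Z*(-2 + A) (Q(Z, A) = Z*(A - 1*2) = Z*(A - 2) = Z*(-2 + A))
1/(Q(-138, -166) + 83103) = 1/(-138*(-2 - 166) + 83103) = 1/(-138*(-168) + 83103) = 1/(23184 + 83103) = 1/106287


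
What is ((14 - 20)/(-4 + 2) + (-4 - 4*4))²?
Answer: 289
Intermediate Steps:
((14 - 20)/(-4 + 2) + (-4 - 4*4))² = (-6/(-2) + (-4 - 16))² = (-6*(-½) - 20)² = (3 - 20)² = (-17)² = 289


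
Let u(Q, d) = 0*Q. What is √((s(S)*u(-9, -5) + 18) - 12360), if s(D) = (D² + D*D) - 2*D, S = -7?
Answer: 11*I*√102 ≈ 111.09*I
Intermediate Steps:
u(Q, d) = 0
s(D) = -2*D + 2*D² (s(D) = (D² + D²) - 2*D = 2*D² - 2*D = -2*D + 2*D²)
√((s(S)*u(-9, -5) + 18) - 12360) = √(((2*(-7)*(-1 - 7))*0 + 18) - 12360) = √(((2*(-7)*(-8))*0 + 18) - 12360) = √((112*0 + 18) - 12360) = √((0 + 18) - 12360) = √(18 - 12360) = √(-12342) = 11*I*√102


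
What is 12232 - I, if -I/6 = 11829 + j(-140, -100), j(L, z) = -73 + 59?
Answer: 83122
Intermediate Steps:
j(L, z) = -14
I = -70890 (I = -6*(11829 - 14) = -6*11815 = -70890)
12232 - I = 12232 - 1*(-70890) = 12232 + 70890 = 83122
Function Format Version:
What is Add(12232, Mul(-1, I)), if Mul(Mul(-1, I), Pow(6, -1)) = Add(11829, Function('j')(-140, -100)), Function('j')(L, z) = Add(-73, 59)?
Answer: 83122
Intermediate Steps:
Function('j')(L, z) = -14
I = -70890 (I = Mul(-6, Add(11829, -14)) = Mul(-6, 11815) = -70890)
Add(12232, Mul(-1, I)) = Add(12232, Mul(-1, -70890)) = Add(12232, 70890) = 83122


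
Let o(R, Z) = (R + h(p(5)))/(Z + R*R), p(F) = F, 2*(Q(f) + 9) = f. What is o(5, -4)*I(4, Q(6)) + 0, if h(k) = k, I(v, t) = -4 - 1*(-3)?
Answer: -10/21 ≈ -0.47619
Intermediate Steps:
Q(f) = -9 + f/2
I(v, t) = -1 (I(v, t) = -4 + 3 = -1)
o(R, Z) = (5 + R)/(Z + R²) (o(R, Z) = (R + 5)/(Z + R*R) = (5 + R)/(Z + R²))
o(5, -4)*I(4, Q(6)) + 0 = ((5 + 5)/(-4 + 5²))*(-1) + 0 = (10/(-4 + 25))*(-1) + 0 = (10/21)*(-1) + 0 = -10/21 + 0 = -10/21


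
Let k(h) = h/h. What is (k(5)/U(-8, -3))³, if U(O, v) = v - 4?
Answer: -1/343 ≈ -0.0029155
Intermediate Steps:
U(O, v) = -4 + v
k(h) = 1
(k(5)/U(-8, -3))³ = (1/(-4 - 3))³ = (1/(-7))³ = (1*(-⅐))³ = (-⅐)³ = -1/343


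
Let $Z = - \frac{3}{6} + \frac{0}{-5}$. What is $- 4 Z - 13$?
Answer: $-11$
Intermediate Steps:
$Z = - \frac{1}{2}$ ($Z = \left(-3\right) \frac{1}{6} + 0 \left(- \frac{1}{5}\right) = - \frac{1}{2} + 0 = - \frac{1}{2} \approx -0.5$)
$- 4 Z - 13 = \left(-4\right) \left(- \frac{1}{2}\right) - 13 = 2 - 13 = -11$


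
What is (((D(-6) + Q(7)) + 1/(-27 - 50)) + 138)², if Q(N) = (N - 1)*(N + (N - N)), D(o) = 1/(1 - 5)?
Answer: 3064618881/94864 ≈ 32305.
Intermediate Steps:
D(o) = -¼ (D(o) = 1/(-4) = -¼)
Q(N) = N*(-1 + N) (Q(N) = (-1 + N)*(N + 0) = (-1 + N)*N = N*(-1 + N))
(((D(-6) + Q(7)) + 1/(-27 - 50)) + 138)² = (((-¼ + 7*(-1 + 7)) + 1/(-27 - 50)) + 138)² = (((-¼ + 7*6) + 1/(-77)) + 138)² = (((-¼ + 42) - 1/77) + 138)² = ((167/4 - 1/77) + 138)² = (12855/308 + 138)² = (55359/308)² = 3064618881/94864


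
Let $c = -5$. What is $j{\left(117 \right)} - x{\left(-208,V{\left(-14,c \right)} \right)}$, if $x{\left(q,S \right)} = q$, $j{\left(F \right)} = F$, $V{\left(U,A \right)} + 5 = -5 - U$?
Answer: $325$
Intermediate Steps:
$V{\left(U,A \right)} = -10 - U$ ($V{\left(U,A \right)} = -5 - \left(5 + U\right) = -10 - U$)
$j{\left(117 \right)} - x{\left(-208,V{\left(-14,c \right)} \right)} = 117 - -208 = 117 + 208 = 325$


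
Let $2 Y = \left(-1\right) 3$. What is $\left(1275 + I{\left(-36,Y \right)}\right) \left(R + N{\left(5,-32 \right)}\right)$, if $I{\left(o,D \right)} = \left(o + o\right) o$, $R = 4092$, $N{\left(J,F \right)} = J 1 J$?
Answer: $15920439$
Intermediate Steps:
$N{\left(J,F \right)} = J^{2}$ ($N{\left(J,F \right)} = J J = J^{2}$)
$Y = - \frac{3}{2}$ ($Y = \frac{\left(-1\right) 3}{2} = \frac{1}{2} \left(-3\right) = - \frac{3}{2} \approx -1.5$)
$I{\left(o,D \right)} = 2 o^{2}$ ($I{\left(o,D \right)} = 2 o o = 2 o^{2}$)
$\left(1275 + I{\left(-36,Y \right)}\right) \left(R + N{\left(5,-32 \right)}\right) = \left(1275 + 2 \left(-36\right)^{2}\right) \left(4092 + 5^{2}\right) = \left(1275 + 2 \cdot 1296\right) \left(4092 + 25\right) = \left(1275 + 2592\right) 4117 = 3867 \cdot 4117 = 15920439$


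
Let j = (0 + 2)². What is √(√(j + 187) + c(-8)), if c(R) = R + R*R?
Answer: √(56 + √191) ≈ 8.3559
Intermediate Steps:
j = 4 (j = 2² = 4)
c(R) = R + R²
√(√(j + 187) + c(-8)) = √(√(4 + 187) - 8*(1 - 8)) = √(√191 - 8*(-7)) = √(√191 + 56) = √(56 + √191)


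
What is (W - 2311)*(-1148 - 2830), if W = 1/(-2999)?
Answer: 27570284820/2999 ≈ 9.1932e+6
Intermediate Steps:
W = -1/2999 ≈ -0.00033344
(W - 2311)*(-1148 - 2830) = (-1/2999 - 2311)*(-1148 - 2830) = -6930690/2999*(-3978) = 27570284820/2999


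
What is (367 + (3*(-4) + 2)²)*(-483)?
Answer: -225561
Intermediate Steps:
(367 + (3*(-4) + 2)²)*(-483) = (367 + (-12 + 2)²)*(-483) = (367 + (-10)²)*(-483) = (367 + 100)*(-483) = 467*(-483) = -225561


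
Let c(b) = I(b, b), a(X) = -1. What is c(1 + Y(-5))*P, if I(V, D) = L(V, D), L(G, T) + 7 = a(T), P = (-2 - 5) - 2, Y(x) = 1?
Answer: 72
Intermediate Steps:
P = -9 (P = -7 - 2 = -9)
L(G, T) = -8 (L(G, T) = -7 - 1 = -8)
I(V, D) = -8
c(b) = -8
c(1 + Y(-5))*P = -8*(-9) = 72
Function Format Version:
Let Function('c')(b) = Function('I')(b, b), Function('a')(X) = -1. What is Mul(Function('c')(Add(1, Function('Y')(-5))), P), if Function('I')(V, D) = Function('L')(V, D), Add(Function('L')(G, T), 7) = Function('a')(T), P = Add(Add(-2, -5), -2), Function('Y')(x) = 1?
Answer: 72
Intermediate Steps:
P = -9 (P = Add(-7, -2) = -9)
Function('L')(G, T) = -8 (Function('L')(G, T) = Add(-7, -1) = -8)
Function('I')(V, D) = -8
Function('c')(b) = -8
Mul(Function('c')(Add(1, Function('Y')(-5))), P) = Mul(-8, -9) = 72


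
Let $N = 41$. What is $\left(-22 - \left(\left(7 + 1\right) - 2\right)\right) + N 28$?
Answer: $1120$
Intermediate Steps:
$\left(-22 - \left(\left(7 + 1\right) - 2\right)\right) + N 28 = \left(-22 - \left(\left(7 + 1\right) - 2\right)\right) + 41 \cdot 28 = \left(-22 - \left(8 - 2\right)\right) + 1148 = \left(-22 - 6\right) + 1148 = -28 + 1148 = 1120$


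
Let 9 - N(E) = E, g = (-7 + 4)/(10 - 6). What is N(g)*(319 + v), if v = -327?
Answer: -78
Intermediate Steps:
g = -¾ (g = -3/4 = -3*¼ = -¾ ≈ -0.75000)
N(E) = 9 - E
N(g)*(319 + v) = (9 - 1*(-¾))*(319 - 327) = (9 + ¾)*(-8) = (39/4)*(-8) = -78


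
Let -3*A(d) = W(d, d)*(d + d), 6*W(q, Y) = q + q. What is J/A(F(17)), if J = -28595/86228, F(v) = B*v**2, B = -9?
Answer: 28595/129633278184 ≈ 2.2058e-7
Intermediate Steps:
W(q, Y) = q/3 (W(q, Y) = (q + q)/6 = (2*q)/6 = q/3)
F(v) = -9*v**2
A(d) = -2*d**2/9 (A(d) = -d/3*(d + d)/3 = -d/3*2*d/3 = -2*d**2/9)
J = -28595/86228 (J = -28595*1/86228 = -28595/86228 ≈ -0.33162)
J/A(F(17)) = -28595/(86228*((-2*(-9*17**2)**2/9))) = -28595/(86228*((-2*(-9*289)**2/9))) = -28595/(86228*((-2/9*(-2601)**2))) = -28595/(86228*((-2/9*6765201))) = -28595/86228/(-1503378) = -28595/86228*(-1/1503378) = 28595/129633278184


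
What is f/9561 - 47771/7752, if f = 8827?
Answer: -129437209/24705624 ≈ -5.2392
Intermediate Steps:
f/9561 - 47771/7752 = 8827/9561 - 47771/7752 = -129437209/24705624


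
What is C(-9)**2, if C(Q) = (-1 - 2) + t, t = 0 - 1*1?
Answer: 16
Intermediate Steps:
t = -1 (t = 0 - 1 = -1)
C(Q) = -4 (C(Q) = (-1 - 2) - 1 = -3 - 1 = -4)
C(-9)**2 = (-4)**2 = 16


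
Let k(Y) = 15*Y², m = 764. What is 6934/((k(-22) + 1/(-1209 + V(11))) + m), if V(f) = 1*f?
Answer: 8306932/9612751 ≈ 0.86416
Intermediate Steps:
V(f) = f
6934/((k(-22) + 1/(-1209 + V(11))) + m) = 6934/((15*(-22)² + 1/(-1209 + 11)) + 764) = 6934/((15*484 + 1/(-1198)) + 764) = 6934/((7260 - 1/1198) + 764) = 6934/(8697479/1198 + 764) = 6934/(9612751/1198) = 6934*(1198/9612751) = 8306932/9612751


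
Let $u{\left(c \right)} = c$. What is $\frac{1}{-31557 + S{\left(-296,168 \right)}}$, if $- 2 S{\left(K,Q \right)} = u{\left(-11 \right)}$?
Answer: $- \frac{2}{63103} \approx -3.1694 \cdot 10^{-5}$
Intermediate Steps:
$S{\left(K,Q \right)} = \frac{11}{2}$ ($S{\left(K,Q \right)} = \left(- \frac{1}{2}\right) \left(-11\right) = \frac{11}{2}$)
$\frac{1}{-31557 + S{\left(-296,168 \right)}} = \frac{1}{-31557 + \frac{11}{2}} = \frac{1}{- \frac{63103}{2}} = - \frac{2}{63103}$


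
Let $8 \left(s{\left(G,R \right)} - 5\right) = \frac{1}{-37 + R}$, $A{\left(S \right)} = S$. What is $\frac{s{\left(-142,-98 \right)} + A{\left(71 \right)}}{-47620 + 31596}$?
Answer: $- \frac{82079}{17305920} \approx -0.0047428$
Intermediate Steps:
$s{\left(G,R \right)} = 5 + \frac{1}{8 \left(-37 + R\right)}$
$\frac{s{\left(-142,-98 \right)} + A{\left(71 \right)}}{-47620 + 31596} = \frac{\frac{-1479 + 40 \left(-98\right)}{8 \left(-37 - 98\right)} + 71}{-47620 + 31596} = \frac{\frac{-1479 - 3920}{8 \left(-135\right)} + 71}{-16024} = \left(\frac{1}{8} \left(- \frac{1}{135}\right) \left(-5399\right) + 71\right) \left(- \frac{1}{16024}\right) = \left(\frac{5399}{1080} + 71\right) \left(- \frac{1}{16024}\right) = \frac{82079}{1080} \left(- \frac{1}{16024}\right) = - \frac{82079}{17305920}$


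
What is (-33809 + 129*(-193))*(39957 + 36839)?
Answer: -4508385976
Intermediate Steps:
(-33809 + 129*(-193))*(39957 + 36839) = (-33809 - 24897)*76796 = -58706*76796 = -4508385976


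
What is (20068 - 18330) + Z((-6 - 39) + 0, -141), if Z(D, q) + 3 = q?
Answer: 1594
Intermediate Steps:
Z(D, q) = -3 + q
(20068 - 18330) + Z((-6 - 39) + 0, -141) = (20068 - 18330) + (-3 - 141) = 1738 - 144 = 1594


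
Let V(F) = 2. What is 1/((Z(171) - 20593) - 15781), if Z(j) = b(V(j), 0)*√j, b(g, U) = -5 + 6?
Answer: -36374/1323067705 - 3*√19/1323067705 ≈ -2.7502e-5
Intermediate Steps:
b(g, U) = 1
Z(j) = √j (Z(j) = 1*√j = √j)
1/((Z(171) - 20593) - 15781) = 1/((√171 - 20593) - 15781) = 1/((3*√19 - 20593) - 15781) = 1/((-20593 + 3*√19) - 15781) = 1/(-36374 + 3*√19)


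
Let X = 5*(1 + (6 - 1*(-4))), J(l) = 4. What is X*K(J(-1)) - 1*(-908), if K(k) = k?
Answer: 1128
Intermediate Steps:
X = 55 (X = 5*(1 + (6 + 4)) = 5*(1 + 10) = 5*11 = 55)
X*K(J(-1)) - 1*(-908) = 55*4 - 1*(-908) = 220 + 908 = 1128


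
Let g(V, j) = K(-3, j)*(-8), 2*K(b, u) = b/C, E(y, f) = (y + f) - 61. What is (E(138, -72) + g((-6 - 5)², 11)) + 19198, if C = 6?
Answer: 19205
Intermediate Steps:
E(y, f) = -61 + f + y (E(y, f) = (f + y) - 61 = -61 + f + y)
K(b, u) = b/12 (K(b, u) = (b/6)/2 = b/12)
g(V, j) = 2 (g(V, j) = ((1/12)*(-3))*(-8) = -¼*(-8) = 2)
(E(138, -72) + g((-6 - 5)², 11)) + 19198 = ((-61 - 72 + 138) + 2) + 19198 = (5 + 2) + 19198 = 7 + 19198 = 19205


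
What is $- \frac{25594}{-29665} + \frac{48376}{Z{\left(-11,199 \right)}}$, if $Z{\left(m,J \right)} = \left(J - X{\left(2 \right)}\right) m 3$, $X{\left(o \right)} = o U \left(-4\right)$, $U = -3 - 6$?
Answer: $- \frac{1327809586}{124326015} \approx -10.68$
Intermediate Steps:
$U = -9$ ($U = -3 - 6 = -9$)
$X{\left(o \right)} = 36 o$ ($X{\left(o \right)} = o \left(-9\right) \left(-4\right) = - 9 o \left(-4\right) = 36 o$)
$Z{\left(m,J \right)} = 3 m \left(-72 + J\right)$ ($Z{\left(m,J \right)} = \left(J - 36 \cdot 2\right) m 3 = \left(J - 72\right) 3 m = \left(-72 + J\right) 3 m = 3 m \left(-72 + J\right)$)
$- \frac{25594}{-29665} + \frac{48376}{Z{\left(-11,199 \right)}} = - \frac{25594}{-29665} + \frac{48376}{3 \left(-11\right) \left(-72 + 199\right)} = \left(-25594\right) \left(- \frac{1}{29665}\right) + \frac{48376}{3 \left(-11\right) 127} = \frac{25594}{29665} + \frac{48376}{-4191} = \frac{25594}{29665} + 48376 \left(- \frac{1}{4191}\right) = \frac{25594}{29665} - \frac{48376}{4191} = - \frac{1327809586}{124326015}$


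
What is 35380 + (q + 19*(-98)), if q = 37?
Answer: 33555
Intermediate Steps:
35380 + (q + 19*(-98)) = 35380 + (37 + 19*(-98)) = 35380 + (37 - 1862) = 35380 - 1825 = 33555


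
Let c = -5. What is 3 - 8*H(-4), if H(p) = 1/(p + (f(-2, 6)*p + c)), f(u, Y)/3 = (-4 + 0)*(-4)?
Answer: 611/201 ≈ 3.0398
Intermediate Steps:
f(u, Y) = 48 (f(u, Y) = 3*((-4 + 0)*(-4)) = 3*(-4*(-4)) = 3*16 = 48)
H(p) = 1/(-5 + 49*p) (H(p) = 1/(p + (48*p - 5)) = 1/(p + (-5 + 48*p)) = 1/(-5 + 49*p))
3 - 8*H(-4) = 3 - 8/(-5 + 49*(-4)) = 3 - 8/(-5 - 196) = 3 - 8/(-201) = 3 - 8*(-1/201) = 3 + 8/201 = 611/201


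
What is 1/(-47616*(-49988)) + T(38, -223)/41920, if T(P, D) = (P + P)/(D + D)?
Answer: -1413114671/347668091627520 ≈ -4.0646e-6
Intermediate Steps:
T(P, D) = P/D (T(P, D) = (2*P)/((2*D)) = (2*P)*(1/(2*D)) = P/D)
1/(-47616*(-49988)) + T(38, -223)/41920 = 1/(-47616*(-49988)) + (38/(-223))/41920 = -1/47616*(-1/49988) + (38*(-1/223))*(1/41920) = 1/2380228608 - 38/223*1/41920 = 1/2380228608 - 19/4674080 = -1413114671/347668091627520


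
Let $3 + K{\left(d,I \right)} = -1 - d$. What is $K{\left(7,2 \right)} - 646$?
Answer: $-657$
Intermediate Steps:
$K{\left(d,I \right)} = -4 - d$ ($K{\left(d,I \right)} = -3 - \left(1 + d\right) = -4 - d$)
$K{\left(7,2 \right)} - 646 = \left(-4 - 7\right) - 646 = -11 - 646 = -657$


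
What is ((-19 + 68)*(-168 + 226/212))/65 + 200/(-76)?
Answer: -3363709/26182 ≈ -128.47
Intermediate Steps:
((-19 + 68)*(-168 + 226/212))/65 + 200/(-76) = (49*(-168 + 226*(1/212)))*(1/65) + 200*(-1/76) = (49*(-168 + 113/106))*(1/65) - 50/19 = (49*(-17695/106))*(1/65) - 50/19 = -867055/106*1/65 - 50/19 = -173411/1378 - 50/19 = -3363709/26182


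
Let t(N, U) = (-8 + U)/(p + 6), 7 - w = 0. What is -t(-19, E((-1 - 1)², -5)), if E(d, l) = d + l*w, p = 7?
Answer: 3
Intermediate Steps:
w = 7 (w = 7 - 1*0 = 7 + 0 = 7)
E(d, l) = d + 7*l (E(d, l) = d + l*7 = d + 7*l)
t(N, U) = -8/13 + U/13 (t(N, U) = (-8 + U)/(7 + 6) = (-8 + U)/13 = (-8 + U)*(1/13) = -8/13 + U/13)
-t(-19, E((-1 - 1)², -5)) = -(-8/13 + ((-1 - 1)² + 7*(-5))/13) = -(-8/13 + ((-2)² - 35)/13) = -(-8/13 + (4 - 35)/13) = -(-8/13 + (1/13)*(-31)) = -(-8/13 - 31/13) = -1*(-3) = 3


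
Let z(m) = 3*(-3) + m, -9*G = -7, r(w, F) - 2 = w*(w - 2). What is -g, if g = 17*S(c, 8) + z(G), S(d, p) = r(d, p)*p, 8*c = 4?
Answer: -1456/9 ≈ -161.78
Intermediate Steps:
r(w, F) = 2 + w*(-2 + w) (r(w, F) = 2 + w*(w - 2) = 2 + w*(-2 + w))
c = ½ (c = (⅛)*4 = ½ ≈ 0.50000)
G = 7/9 (G = -⅑*(-7) = 7/9 ≈ 0.77778)
S(d, p) = p*(2 + d² - 2*d) (S(d, p) = (2 + d² - 2*d)*p = p*(2 + d² - 2*d))
z(m) = -9 + m
g = 1456/9 (g = 17*(8*(2 + (½)² - 2*½)) + (-9 + 7/9) = 17*(8*(2 + ¼ - 1)) - 74/9 = 17*(8*(5/4)) - 74/9 = 17*10 - 74/9 = 170 - 74/9 = 1456/9 ≈ 161.78)
-g = -1*1456/9 = -1456/9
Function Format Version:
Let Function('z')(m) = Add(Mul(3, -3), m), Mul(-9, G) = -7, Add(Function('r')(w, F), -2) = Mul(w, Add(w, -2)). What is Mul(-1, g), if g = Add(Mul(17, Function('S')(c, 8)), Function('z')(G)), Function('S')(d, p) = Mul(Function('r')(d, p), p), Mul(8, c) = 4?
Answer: Rational(-1456, 9) ≈ -161.78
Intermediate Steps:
Function('r')(w, F) = Add(2, Mul(w, Add(-2, w))) (Function('r')(w, F) = Add(2, Mul(w, Add(w, -2))) = Add(2, Mul(w, Add(-2, w))))
c = Rational(1, 2) (c = Mul(Rational(1, 8), 4) = Rational(1, 2) ≈ 0.50000)
G = Rational(7, 9) (G = Mul(Rational(-1, 9), -7) = Rational(7, 9) ≈ 0.77778)
Function('S')(d, p) = Mul(p, Add(2, Pow(d, 2), Mul(-2, d))) (Function('S')(d, p) = Mul(Add(2, Pow(d, 2), Mul(-2, d)), p) = Mul(p, Add(2, Pow(d, 2), Mul(-2, d))))
Function('z')(m) = Add(-9, m)
g = Rational(1456, 9) (g = Add(Mul(17, Mul(8, Add(2, Pow(Rational(1, 2), 2), Mul(-2, Rational(1, 2))))), Add(-9, Rational(7, 9))) = Add(Mul(17, Mul(8, Add(2, Rational(1, 4), -1))), Rational(-74, 9)) = Add(Mul(17, Mul(8, Rational(5, 4))), Rational(-74, 9)) = Add(Mul(17, 10), Rational(-74, 9)) = Add(170, Rational(-74, 9)) = Rational(1456, 9) ≈ 161.78)
Mul(-1, g) = Mul(-1, Rational(1456, 9)) = Rational(-1456, 9)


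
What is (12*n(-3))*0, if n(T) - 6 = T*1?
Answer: 0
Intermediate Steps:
n(T) = 6 + T (n(T) = 6 + T*1 = 6 + T)
(12*n(-3))*0 = (12*(6 - 3))*0 = (12*3)*0 = 36*0 = 0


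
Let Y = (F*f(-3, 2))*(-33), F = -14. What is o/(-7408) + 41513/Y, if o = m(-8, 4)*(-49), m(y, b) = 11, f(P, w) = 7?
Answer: 154635715/11978736 ≈ 12.909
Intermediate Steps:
Y = 3234 (Y = -14*7*(-33) = -98*(-33) = 3234)
o = -539 (o = 11*(-49) = -539)
o/(-7408) + 41513/Y = -539/(-7408) + 41513/3234 = -539*(-1/7408) + 41513*(1/3234) = 539/7408 + 41513/3234 = 154635715/11978736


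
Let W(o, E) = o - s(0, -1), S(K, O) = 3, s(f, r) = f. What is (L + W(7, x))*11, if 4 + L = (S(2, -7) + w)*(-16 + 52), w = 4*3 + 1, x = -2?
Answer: 6369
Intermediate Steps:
w = 13 (w = 12 + 1 = 13)
L = 572 (L = -4 + (3 + 13)*(-16 + 52) = -4 + 16*36 = -4 + 576 = 572)
W(o, E) = o (W(o, E) = o - 1*0 = o + 0 = o)
(L + W(7, x))*11 = (572 + 7)*11 = 579*11 = 6369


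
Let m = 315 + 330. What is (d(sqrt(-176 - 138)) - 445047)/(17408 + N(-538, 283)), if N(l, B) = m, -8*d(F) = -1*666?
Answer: -254265/10316 ≈ -24.648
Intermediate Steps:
m = 645
d(F) = 333/4 (d(F) = -(-1)*666/8 = -1/8*(-666) = 333/4)
N(l, B) = 645
(d(sqrt(-176 - 138)) - 445047)/(17408 + N(-538, 283)) = (333/4 - 445047)/(17408 + 645) = -1779855/4/18053 = -1779855/4*1/18053 = -254265/10316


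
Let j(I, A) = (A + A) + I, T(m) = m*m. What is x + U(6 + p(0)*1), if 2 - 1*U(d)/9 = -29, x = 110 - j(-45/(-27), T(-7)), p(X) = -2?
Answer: 868/3 ≈ 289.33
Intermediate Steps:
T(m) = m**2
j(I, A) = I + 2*A (j(I, A) = 2*A + I = I + 2*A)
x = 31/3 (x = 110 - (-45/(-27) + 2*(-7)**2) = 110 - (-45*(-1/27) + 2*49) = 110 - (5/3 + 98) = 110 - 1*299/3 = 110 - 299/3 = 31/3 ≈ 10.333)
U(d) = 279 (U(d) = 18 - 9*(-29) = 18 + 261 = 279)
x + U(6 + p(0)*1) = 31/3 + 279 = 868/3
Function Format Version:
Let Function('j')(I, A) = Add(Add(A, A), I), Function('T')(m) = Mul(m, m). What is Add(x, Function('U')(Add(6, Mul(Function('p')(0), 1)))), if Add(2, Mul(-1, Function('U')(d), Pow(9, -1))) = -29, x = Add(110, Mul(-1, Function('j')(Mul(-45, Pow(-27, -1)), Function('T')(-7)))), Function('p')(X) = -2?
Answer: Rational(868, 3) ≈ 289.33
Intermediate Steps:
Function('T')(m) = Pow(m, 2)
Function('j')(I, A) = Add(I, Mul(2, A)) (Function('j')(I, A) = Add(Mul(2, A), I) = Add(I, Mul(2, A)))
x = Rational(31, 3) (x = Add(110, Mul(-1, Add(Mul(-45, Pow(-27, -1)), Mul(2, Pow(-7, 2))))) = Add(110, Mul(-1, Add(Mul(-45, Rational(-1, 27)), Mul(2, 49)))) = Add(110, Mul(-1, Add(Rational(5, 3), 98))) = Add(110, Mul(-1, Rational(299, 3))) = Add(110, Rational(-299, 3)) = Rational(31, 3) ≈ 10.333)
Function('U')(d) = 279 (Function('U')(d) = Add(18, Mul(-9, -29)) = Add(18, 261) = 279)
Add(x, Function('U')(Add(6, Mul(Function('p')(0), 1)))) = Add(Rational(31, 3), 279) = Rational(868, 3)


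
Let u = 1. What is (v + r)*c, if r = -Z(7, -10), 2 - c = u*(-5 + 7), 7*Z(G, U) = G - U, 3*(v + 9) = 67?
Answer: 0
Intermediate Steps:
v = 40/3 (v = -9 + (1/3)*67 = -9 + 67/3 = 40/3 ≈ 13.333)
Z(G, U) = -U/7 + G/7 (Z(G, U) = (G - U)/7 = -U/7 + G/7)
c = 0 (c = 2 - (-5 + 7) = 2 - 2 = 0)
r = -17/7 (r = -(-1/7*(-10) + (1/7)*7) = -(10/7 + 1) = -1*17/7 = -17/7 ≈ -2.4286)
(v + r)*c = (40/3 - 17/7)*0 = (229/21)*0 = 0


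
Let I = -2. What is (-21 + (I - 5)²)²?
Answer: 784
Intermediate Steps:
(-21 + (I - 5)²)² = (-21 + (-2 - 5)²)² = (-21 + (-7)²)² = (-21 + 49)² = 28² = 784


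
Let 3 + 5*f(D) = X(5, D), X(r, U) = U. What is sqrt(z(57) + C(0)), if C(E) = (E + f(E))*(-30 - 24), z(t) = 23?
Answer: sqrt(1385)/5 ≈ 7.4431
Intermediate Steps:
f(D) = -3/5 + D/5
C(E) = 162/5 - 324*E/5 (C(E) = (E + (-3/5 + E/5))*(-30 - 24) = (-3/5 + 6*E/5)*(-54) = 162/5 - 324*E/5)
sqrt(z(57) + C(0)) = sqrt(23 + (162/5 - 324/5*0)) = sqrt(23 + (162/5 + 0)) = sqrt(23 + 162/5) = sqrt(277/5) = sqrt(1385)/5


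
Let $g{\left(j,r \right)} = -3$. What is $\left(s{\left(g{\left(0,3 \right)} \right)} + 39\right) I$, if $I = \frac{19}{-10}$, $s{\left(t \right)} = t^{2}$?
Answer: $- \frac{456}{5} \approx -91.2$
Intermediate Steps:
$I = - \frac{19}{10}$ ($I = 19 \left(- \frac{1}{10}\right) = - \frac{19}{10} \approx -1.9$)
$\left(s{\left(g{\left(0,3 \right)} \right)} + 39\right) I = \left(\left(-3\right)^{2} + 39\right) \left(- \frac{19}{10}\right) = \left(9 + 39\right) \left(- \frac{19}{10}\right) = 48 \left(- \frac{19}{10}\right) = - \frac{456}{5}$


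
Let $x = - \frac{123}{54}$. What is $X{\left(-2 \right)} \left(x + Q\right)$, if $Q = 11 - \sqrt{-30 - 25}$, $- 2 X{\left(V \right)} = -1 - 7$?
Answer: $\frac{314}{9} - 4 i \sqrt{55} \approx 34.889 - 29.665 i$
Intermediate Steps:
$X{\left(V \right)} = 4$ ($X{\left(V \right)} = - \frac{-1 - 7}{2} = \left(- \frac{1}{2}\right) \left(-8\right) = 4$)
$x = - \frac{41}{18}$ ($x = \left(-123\right) \frac{1}{54} = - \frac{41}{18} \approx -2.2778$)
$Q = 11 - i \sqrt{55}$ ($Q = 11 - \sqrt{-30 - 25} = 11 - \sqrt{-55} = 11 - i \sqrt{55} \approx 11.0 - 7.4162 i$)
$X{\left(-2 \right)} \left(x + Q\right) = 4 \left(- \frac{41}{18} + \left(11 - i \sqrt{55}\right)\right) = 4 \left(\frac{157}{18} - i \sqrt{55}\right) = \frac{314}{9} - 4 i \sqrt{55}$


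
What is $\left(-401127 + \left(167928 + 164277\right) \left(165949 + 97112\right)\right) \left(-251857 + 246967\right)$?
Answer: $-427336016268420$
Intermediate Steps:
$\left(-401127 + \left(167928 + 164277\right) \left(165949 + 97112\right)\right) \left(-251857 + 246967\right) = \left(-401127 + 332205 \cdot 263061\right) \left(-4890\right) = \left(-401127 + 87390179505\right) \left(-4890\right) = 87389778378 \left(-4890\right) = -427336016268420$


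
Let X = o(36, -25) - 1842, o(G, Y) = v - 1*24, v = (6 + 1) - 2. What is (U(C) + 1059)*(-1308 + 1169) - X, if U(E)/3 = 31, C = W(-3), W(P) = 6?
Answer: -158267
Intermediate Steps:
v = 5 (v = 7 - 2 = 5)
C = 6
U(E) = 93 (U(E) = 3*31 = 93)
o(G, Y) = -19 (o(G, Y) = 5 - 1*24 = 5 - 24 = -19)
X = -1861 (X = -19 - 1842 = -1861)
(U(C) + 1059)*(-1308 + 1169) - X = (93 + 1059)*(-1308 + 1169) - 1*(-1861) = 1152*(-139) + 1861 = -160128 + 1861 = -158267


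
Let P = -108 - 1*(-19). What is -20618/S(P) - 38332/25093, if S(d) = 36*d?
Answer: 197275873/40198986 ≈ 4.9075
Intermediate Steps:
P = -89 (P = -108 + 19 = -89)
-20618/S(P) - 38332/25093 = -20618/(36*(-89)) - 38332/25093 = -20618/(-3204) - 38332*1/25093 = -20618*(-1/3204) - 38332/25093 = 10309/1602 - 38332/25093 = 197275873/40198986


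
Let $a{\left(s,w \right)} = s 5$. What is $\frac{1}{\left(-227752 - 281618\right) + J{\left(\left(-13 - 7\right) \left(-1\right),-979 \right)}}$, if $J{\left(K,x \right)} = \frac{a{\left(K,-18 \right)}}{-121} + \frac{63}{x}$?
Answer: $- \frac{10769}{5485415123} \approx -1.9632 \cdot 10^{-6}$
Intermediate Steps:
$a{\left(s,w \right)} = 5 s$
$J{\left(K,x \right)} = \frac{63}{x} - \frac{5 K}{121}$ ($J{\left(K,x \right)} = \frac{5 K}{-121} + \frac{63}{x} = 5 K \left(- \frac{1}{121}\right) + \frac{63}{x} = - \frac{5 K}{121} + \frac{63}{x} = \frac{63}{x} - \frac{5 K}{121}$)
$\frac{1}{\left(-227752 - 281618\right) + J{\left(\left(-13 - 7\right) \left(-1\right),-979 \right)}} = \frac{1}{\left(-227752 - 281618\right) + \left(\frac{63}{-979} - \frac{5 \left(-13 - 7\right) \left(-1\right)}{121}\right)} = \frac{1}{\left(-227752 - 281618\right) + \left(63 \left(- \frac{1}{979}\right) - \frac{5 \left(\left(-20\right) \left(-1\right)\right)}{121}\right)} = \frac{1}{-509370 - \frac{9593}{10769}} = \frac{1}{- \frac{5485415123}{10769}} = - \frac{10769}{5485415123}$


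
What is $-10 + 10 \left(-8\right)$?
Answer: $-90$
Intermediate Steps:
$-10 + 10 \left(-8\right) = -10 - 80 = -90$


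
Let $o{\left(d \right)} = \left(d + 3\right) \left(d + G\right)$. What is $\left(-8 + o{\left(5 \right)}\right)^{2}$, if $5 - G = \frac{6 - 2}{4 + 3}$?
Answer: $\frac{222784}{49} \approx 4546.6$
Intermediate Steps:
$G = \frac{31}{7}$ ($G = 5 - \frac{6 - 2}{4 + 3} = 5 - \frac{4}{7} = \frac{31}{7} \approx 4.4286$)
$o{\left(d \right)} = \left(3 + d\right) \left(\frac{31}{7} + d\right)$ ($o{\left(d \right)} = \left(d + 3\right) \left(d + \frac{31}{7}\right) = \left(3 + d\right) \left(\frac{31}{7} + d\right)$)
$\left(-8 + o{\left(5 \right)}\right)^{2} = \left(-8 + \left(\frac{93}{7} + 5^{2} + \frac{52}{7} \cdot 5\right)\right)^{2} = \left(-8 + \left(\frac{93}{7} + 25 + \frac{260}{7}\right)\right)^{2} = \left(-8 + \frac{528}{7}\right)^{2} = \left(\frac{472}{7}\right)^{2} = \frac{222784}{49}$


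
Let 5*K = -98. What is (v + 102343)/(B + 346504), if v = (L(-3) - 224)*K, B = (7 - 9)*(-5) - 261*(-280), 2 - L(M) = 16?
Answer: 535039/2097970 ≈ 0.25503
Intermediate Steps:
L(M) = -14 (L(M) = 2 - 1*16 = 2 - 16 = -14)
B = 73090 (B = -2*(-5) + 73080 = 10 + 73080 = 73090)
K = -98/5 (K = (⅕)*(-98) = -98/5 ≈ -19.600)
v = 23324/5 (v = (-14 - 224)*(-98/5) = -238*(-98/5) = 23324/5 ≈ 4664.8)
(v + 102343)/(B + 346504) = (23324/5 + 102343)/(73090 + 346504) = (535039/5)/419594 = (535039/5)*(1/419594) = 535039/2097970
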